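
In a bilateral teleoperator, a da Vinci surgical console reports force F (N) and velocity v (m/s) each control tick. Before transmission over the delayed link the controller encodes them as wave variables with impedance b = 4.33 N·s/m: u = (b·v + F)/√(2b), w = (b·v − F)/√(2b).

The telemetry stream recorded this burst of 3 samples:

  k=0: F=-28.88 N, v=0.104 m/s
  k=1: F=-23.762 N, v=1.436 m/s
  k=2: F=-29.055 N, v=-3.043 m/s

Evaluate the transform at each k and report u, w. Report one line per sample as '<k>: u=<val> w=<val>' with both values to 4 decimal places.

0: u=-9.6608 w=9.9668
1: u=-5.9617 w=10.1876
2: u=-14.3507 w=5.3958

k=0: b·v=4.33×0.104=0.4503; √(2b)=2.9428; u=(0.4503+(-28.88))/2.9428=-9.6608, w=(0.4503−(-28.88))/2.9428=9.9668
k=1: b·v=4.33×1.436=6.2179; √(2b)=2.9428; u=(6.2179+(-23.762))/2.9428=-5.9617, w=(6.2179−(-23.762))/2.9428=10.1876
k=2: b·v=4.33×(-3.043)=-13.1762; √(2b)=2.9428; u=(-13.1762+(-29.055))/2.9428=-14.3507, w=(-13.1762−(-29.055))/2.9428=5.3958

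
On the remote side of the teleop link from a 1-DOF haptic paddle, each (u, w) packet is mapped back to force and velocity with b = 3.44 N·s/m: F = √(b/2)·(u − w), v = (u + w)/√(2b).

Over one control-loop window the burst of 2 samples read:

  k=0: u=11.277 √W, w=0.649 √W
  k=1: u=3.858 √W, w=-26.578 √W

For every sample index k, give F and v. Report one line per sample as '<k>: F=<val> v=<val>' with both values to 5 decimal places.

k=0: u−w=10.62800, u+w=11.92600; √(b/2)=1.31149, √(2b)=2.62298; F=1.31149×10.628=13.93849, v=11.92600/2.62298=4.54674
k=1: u−w=30.43600, u+w=-22.72000; √(b/2)=1.31149, √(2b)=2.62298; F=1.31149×30.436=39.91644, v=-22.72000/2.62298=-8.66192

0: F=13.93849 v=4.54674
1: F=39.91644 v=-8.66192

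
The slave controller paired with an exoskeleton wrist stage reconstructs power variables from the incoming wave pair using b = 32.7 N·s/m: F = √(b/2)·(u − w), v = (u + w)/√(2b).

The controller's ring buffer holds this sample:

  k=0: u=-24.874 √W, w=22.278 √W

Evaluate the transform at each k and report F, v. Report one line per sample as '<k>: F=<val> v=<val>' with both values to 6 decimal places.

0: F=-190.659740 v=-0.321008

k=0: u−w=-47.152000, u+w=-2.596000; √(b/2)=4.043513, √(2b)=8.087027; F=4.043513×(-47.152)=-190.659740, v=-2.596000/8.087027=-0.321008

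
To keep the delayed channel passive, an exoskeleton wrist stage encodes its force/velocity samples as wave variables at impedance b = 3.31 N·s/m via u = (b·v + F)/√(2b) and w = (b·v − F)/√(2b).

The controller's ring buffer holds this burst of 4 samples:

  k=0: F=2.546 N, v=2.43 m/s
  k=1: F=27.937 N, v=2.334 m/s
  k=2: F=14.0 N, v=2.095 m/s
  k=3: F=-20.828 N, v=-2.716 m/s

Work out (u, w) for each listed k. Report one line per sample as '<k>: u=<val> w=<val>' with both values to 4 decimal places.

k=0: b·v=3.31×2.43=8.0433; √(2b)=2.5729; u=(8.0433+2.546)/2.5729=4.1156, w=(8.0433−2.546)/2.5729=2.1366
k=1: b·v=3.31×2.334=7.7255; √(2b)=2.5729; u=(7.7255+27.937)/2.5729=13.8606, w=(7.7255−27.937)/2.5729=-7.8554
k=2: b·v=3.31×2.095=6.9345; √(2b)=2.5729; u=(6.9345+14.0)/2.5729=8.1364, w=(6.9345−14.0)/2.5729=-2.7461
k=3: b·v=3.31×(-2.716)=-8.9900; √(2b)=2.5729; u=(-8.9900+(-20.828))/2.5729=-11.5891, w=(-8.9900−(-20.828))/2.5729=4.6010

0: u=4.1156 w=2.1366
1: u=13.8606 w=-7.8554
2: u=8.1364 w=-2.7461
3: u=-11.5891 w=4.6010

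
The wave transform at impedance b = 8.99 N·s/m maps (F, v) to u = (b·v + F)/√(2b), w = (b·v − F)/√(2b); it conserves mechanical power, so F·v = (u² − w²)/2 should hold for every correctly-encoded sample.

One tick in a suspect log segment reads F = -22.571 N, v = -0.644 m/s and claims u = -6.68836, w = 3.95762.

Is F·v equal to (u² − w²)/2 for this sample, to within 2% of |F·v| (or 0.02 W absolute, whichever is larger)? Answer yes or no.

yes

F·v = (-22.571)×(-0.644) = 14.5357 W.
(u² − w²)/2 = (44.7342 − 15.6628)/2 = 14.5357 W.
|Δ| = 0.0000;  2% of max(1, |F·v|) = 0.2907.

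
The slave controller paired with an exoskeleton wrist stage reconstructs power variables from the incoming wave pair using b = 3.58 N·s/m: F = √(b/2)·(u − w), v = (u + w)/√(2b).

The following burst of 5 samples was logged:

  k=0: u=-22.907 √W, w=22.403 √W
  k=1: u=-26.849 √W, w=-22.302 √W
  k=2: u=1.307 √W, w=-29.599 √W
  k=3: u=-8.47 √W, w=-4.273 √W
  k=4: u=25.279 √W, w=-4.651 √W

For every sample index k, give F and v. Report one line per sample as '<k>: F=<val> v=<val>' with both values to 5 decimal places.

k=0: u−w=-45.31000, u+w=-0.50400; √(b/2)=1.33791, √(2b)=2.67582; F=1.33791×(-45.31)=-60.62065, v=-0.50400/2.67582=-0.18835
k=1: u−w=-4.54700, u+w=-49.15100; √(b/2)=1.33791, √(2b)=2.67582; F=1.33791×(-4.547)=-6.08347, v=-49.15100/2.67582=-18.36859
k=2: u−w=30.90600, u+w=-28.29200; √(b/2)=1.33791, √(2b)=2.67582; F=1.33791×30.906=41.34941, v=-28.29200/2.67582=-10.57322
k=3: u−w=-4.19700, u+w=-12.74300; √(b/2)=1.33791, √(2b)=2.67582; F=1.33791×(-4.197)=-5.61520, v=-12.74300/2.67582=-4.76228
k=4: u−w=29.93000, u+w=20.62800; √(b/2)=1.33791, √(2b)=2.67582; F=1.33791×29.93=40.04361, v=20.62800/2.67582=7.70905

0: F=-60.62065 v=-0.18835
1: F=-6.08347 v=-18.36859
2: F=41.34941 v=-10.57322
3: F=-5.61520 v=-4.76228
4: F=40.04361 v=7.70905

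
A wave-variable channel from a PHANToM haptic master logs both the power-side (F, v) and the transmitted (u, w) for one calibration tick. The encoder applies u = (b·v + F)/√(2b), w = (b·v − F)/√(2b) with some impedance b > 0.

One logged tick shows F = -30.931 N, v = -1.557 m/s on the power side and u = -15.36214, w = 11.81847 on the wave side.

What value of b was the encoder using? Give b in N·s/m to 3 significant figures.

b = 2.59 N·s/m

u + w = -3.5437;  u + w = √(2b)·v, so √(2b) = -3.5437/(-1.557) = 2.2760.
b = (√(2b))²/2 = 5.1800/2 = 2.5900.
(Check via u − w = 2F/√(2b): u − w = -27.1806, 2F/√(2b) = -27.1806.)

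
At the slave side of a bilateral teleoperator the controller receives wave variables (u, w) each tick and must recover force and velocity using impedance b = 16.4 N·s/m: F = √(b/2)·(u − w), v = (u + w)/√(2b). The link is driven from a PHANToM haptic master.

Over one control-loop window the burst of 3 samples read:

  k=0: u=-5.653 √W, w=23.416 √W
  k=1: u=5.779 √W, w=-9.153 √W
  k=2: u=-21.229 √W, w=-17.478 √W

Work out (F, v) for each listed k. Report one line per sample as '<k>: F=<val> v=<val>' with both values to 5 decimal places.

0: F=-83.24095 v=3.10155
1: F=42.75874 v=-0.58913
2: F=-10.74123 v=-6.75854

k=0: u−w=-29.06900, u+w=17.76300; √(b/2)=2.86356, √(2b)=5.72713; F=2.86356×(-29.069)=-83.24095, v=17.76300/5.72713=3.10155
k=1: u−w=14.93200, u+w=-3.37400; √(b/2)=2.86356, √(2b)=5.72713; F=2.86356×14.932=42.75874, v=-3.37400/5.72713=-0.58913
k=2: u−w=-3.75100, u+w=-38.70700; √(b/2)=2.86356, √(2b)=5.72713; F=2.86356×(-3.751)=-10.74123, v=-38.70700/5.72713=-6.75854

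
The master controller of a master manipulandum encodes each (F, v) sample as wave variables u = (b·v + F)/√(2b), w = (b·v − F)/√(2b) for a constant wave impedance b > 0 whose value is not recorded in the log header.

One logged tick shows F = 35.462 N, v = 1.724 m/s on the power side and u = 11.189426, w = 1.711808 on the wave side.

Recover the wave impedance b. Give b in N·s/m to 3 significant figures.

u + w = 12.901234;  u + w = √(2b)·v, so √(2b) = 12.901234/1.724 = 7.483314.
b = (√(2b))²/2 = 55.999994/2 = 27.999997.
(Check via u − w = 2F/√(2b): u − w = 9.477618, 2F/√(2b) = 9.477619.)

b = 28 N·s/m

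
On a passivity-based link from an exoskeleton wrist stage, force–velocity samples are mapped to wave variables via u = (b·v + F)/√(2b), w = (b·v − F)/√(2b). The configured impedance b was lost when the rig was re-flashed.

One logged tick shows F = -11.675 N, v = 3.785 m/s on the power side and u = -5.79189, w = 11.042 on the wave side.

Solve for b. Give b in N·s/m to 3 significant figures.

b = 0.962 N·s/m

u + w = 5.25011;  u + w = √(2b)·v, so √(2b) = 5.25011/3.785 = 1.38708.
b = (√(2b))²/2 = 1.92400/2 = 0.96200.
(Check via u − w = 2F/√(2b): u − w = -16.83389, 2F/√(2b) = -16.83389.)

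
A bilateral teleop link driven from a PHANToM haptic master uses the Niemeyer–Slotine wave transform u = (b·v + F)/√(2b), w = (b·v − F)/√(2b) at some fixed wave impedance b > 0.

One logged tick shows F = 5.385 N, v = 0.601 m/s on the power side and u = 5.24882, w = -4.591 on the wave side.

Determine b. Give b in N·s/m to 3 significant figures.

b = 0.599 N·s/m

u + w = 0.6578;  u + w = √(2b)·v, so √(2b) = 0.6578/0.601 = 1.0945.
b = (√(2b))²/2 = 1.1980/2 = 0.5990.
(Check via u − w = 2F/√(2b): u − w = 9.8398, 2F/√(2b) = 9.8397.)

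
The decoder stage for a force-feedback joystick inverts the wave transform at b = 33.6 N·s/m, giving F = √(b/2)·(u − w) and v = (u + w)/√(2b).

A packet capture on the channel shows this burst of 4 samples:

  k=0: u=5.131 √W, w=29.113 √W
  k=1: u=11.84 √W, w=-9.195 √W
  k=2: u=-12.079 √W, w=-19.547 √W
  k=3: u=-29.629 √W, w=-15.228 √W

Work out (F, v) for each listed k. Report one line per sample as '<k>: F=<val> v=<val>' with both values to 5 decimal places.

0: F=-98.29695 v=4.17734
1: F=86.21784 v=0.32266
2: F=30.60969 v=-3.85798
3: F=-59.02654 v=-5.47199

k=0: u−w=-23.98200, u+w=34.24400; √(b/2)=4.09878, √(2b)=8.19756; F=4.09878×(-23.982)=-98.29695, v=34.24400/8.19756=4.17734
k=1: u−w=21.03500, u+w=2.64500; √(b/2)=4.09878, √(2b)=8.19756; F=4.09878×21.035=86.21784, v=2.64500/8.19756=0.32266
k=2: u−w=7.46800, u+w=-31.62600; √(b/2)=4.09878, √(2b)=8.19756; F=4.09878×7.468=30.60969, v=-31.62600/8.19756=-3.85798
k=3: u−w=-14.40100, u+w=-44.85700; √(b/2)=4.09878, √(2b)=8.19756; F=4.09878×(-14.401)=-59.02654, v=-44.85700/8.19756=-5.47199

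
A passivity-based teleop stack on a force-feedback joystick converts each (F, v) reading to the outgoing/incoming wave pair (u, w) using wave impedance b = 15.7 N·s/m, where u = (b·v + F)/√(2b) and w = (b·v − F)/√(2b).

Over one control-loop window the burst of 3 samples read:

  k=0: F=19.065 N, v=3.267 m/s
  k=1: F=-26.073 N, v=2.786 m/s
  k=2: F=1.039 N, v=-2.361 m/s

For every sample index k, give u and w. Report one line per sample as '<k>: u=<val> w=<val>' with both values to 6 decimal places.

0: u=12.555727 w=5.751137
1: u=3.152847 w=12.458700
2: u=-6.429597 w=-6.800432

k=0: b·v=15.7×3.267=51.291900; √(2b)=5.603570; u=(51.291900+19.065)/5.603570=12.555727, w=(51.291900−19.065)/5.603570=5.751137
k=1: b·v=15.7×2.786=43.740200; √(2b)=5.603570; u=(43.740200+(-26.073))/5.603570=3.152847, w=(43.740200−(-26.073))/5.603570=12.458700
k=2: b·v=15.7×(-2.361)=-37.067700; √(2b)=5.603570; u=(-37.067700+1.039)/5.603570=-6.429597, w=(-37.067700−1.039)/5.603570=-6.800432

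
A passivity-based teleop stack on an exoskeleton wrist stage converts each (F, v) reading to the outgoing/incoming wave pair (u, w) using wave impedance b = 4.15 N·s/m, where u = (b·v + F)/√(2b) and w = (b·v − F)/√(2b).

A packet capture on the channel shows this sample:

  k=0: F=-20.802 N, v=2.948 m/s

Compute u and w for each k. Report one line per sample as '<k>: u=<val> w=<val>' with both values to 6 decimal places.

0: u=-2.973927 w=11.467032

k=0: b·v=4.15×2.948=12.234200; √(2b)=2.880972; u=(12.234200+(-20.802))/2.880972=-2.973927, w=(12.234200−(-20.802))/2.880972=11.467032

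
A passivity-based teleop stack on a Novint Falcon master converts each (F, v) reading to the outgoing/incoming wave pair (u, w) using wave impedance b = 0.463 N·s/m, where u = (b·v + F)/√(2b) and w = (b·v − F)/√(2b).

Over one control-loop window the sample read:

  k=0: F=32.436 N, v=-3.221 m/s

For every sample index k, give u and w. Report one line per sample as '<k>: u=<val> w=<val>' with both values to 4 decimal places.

0: u=32.1574 w=-35.2569

k=0: b·v=0.463×(-3.221)=-1.4913; √(2b)=0.9623; u=(-1.4913+32.436)/0.9623=32.1574, w=(-1.4913−32.436)/0.9623=-35.2569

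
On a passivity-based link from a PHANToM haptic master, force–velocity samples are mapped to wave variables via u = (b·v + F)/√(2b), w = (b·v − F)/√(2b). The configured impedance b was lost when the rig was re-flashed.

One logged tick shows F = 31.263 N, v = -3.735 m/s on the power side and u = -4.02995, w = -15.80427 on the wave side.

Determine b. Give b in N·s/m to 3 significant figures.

u + w = -19.8342;  u + w = √(2b)·v, so √(2b) = -19.8342/(-3.735) = 5.3104.
b = (√(2b))²/2 = 28.2000/2 = 14.1000.
(Check via u − w = 2F/√(2b): u − w = 11.7743, 2F/√(2b) = 11.7743.)

b = 14.1 N·s/m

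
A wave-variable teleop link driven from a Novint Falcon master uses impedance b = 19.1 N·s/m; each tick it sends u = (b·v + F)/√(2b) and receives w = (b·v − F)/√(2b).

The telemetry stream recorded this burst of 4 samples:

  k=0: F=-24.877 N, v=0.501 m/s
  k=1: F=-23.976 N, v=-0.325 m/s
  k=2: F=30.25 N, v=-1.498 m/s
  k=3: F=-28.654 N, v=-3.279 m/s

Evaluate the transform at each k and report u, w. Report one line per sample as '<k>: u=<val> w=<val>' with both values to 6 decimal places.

k=0: b·v=19.1×0.501=9.569100; √(2b)=6.180615; u=(9.569100+(-24.877))/6.180615=-2.476760, w=(9.569100−(-24.877))/6.180615=5.573248
k=1: b·v=19.1×(-0.325)=-6.207500; √(2b)=6.180615; u=(-6.207500+(-23.976))/6.180615=-4.883576, w=(-6.207500−(-23.976))/6.180615=2.874876
k=2: b·v=19.1×(-1.498)=-28.611800; √(2b)=6.180615; u=(-28.611800+30.25)/6.180615=0.265055, w=(-28.611800−30.25)/6.180615=-9.523616
k=3: b·v=19.1×(-3.279)=-62.628900; √(2b)=6.180615; u=(-62.628900+(-28.654))/6.180615=-14.769226, w=(-62.628900−(-28.654))/6.180615=-5.497010

0: u=-2.476760 w=5.573248
1: u=-4.883576 w=2.874876
2: u=0.265055 w=-9.523616
3: u=-14.769226 w=-5.497010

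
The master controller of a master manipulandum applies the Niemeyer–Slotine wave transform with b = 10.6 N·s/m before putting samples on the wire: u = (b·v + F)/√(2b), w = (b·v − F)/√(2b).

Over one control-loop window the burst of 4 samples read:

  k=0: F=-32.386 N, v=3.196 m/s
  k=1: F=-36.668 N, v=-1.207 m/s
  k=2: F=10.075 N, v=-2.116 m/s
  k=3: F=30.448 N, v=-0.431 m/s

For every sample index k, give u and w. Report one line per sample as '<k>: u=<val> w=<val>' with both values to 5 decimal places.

0: u=0.32395 w=14.39153
1: u=-10.74250 w=5.18506
2: u=-2.68325 w=-7.05955
3: u=5.62065 w=-7.60512

k=0: b·v=10.6×3.196=33.87760; √(2b)=4.60435; u=(33.87760+(-32.386))/4.60435=0.32395, w=(33.87760−(-32.386))/4.60435=14.39153
k=1: b·v=10.6×(-1.207)=-12.79420; √(2b)=4.60435; u=(-12.79420+(-36.668))/4.60435=-10.74250, w=(-12.79420−(-36.668))/4.60435=5.18506
k=2: b·v=10.6×(-2.116)=-22.42960; √(2b)=4.60435; u=(-22.42960+10.075)/4.60435=-2.68325, w=(-22.42960−10.075)/4.60435=-7.05955
k=3: b·v=10.6×(-0.431)=-4.56860; √(2b)=4.60435; u=(-4.56860+30.448)/4.60435=5.62065, w=(-4.56860−30.448)/4.60435=-7.60512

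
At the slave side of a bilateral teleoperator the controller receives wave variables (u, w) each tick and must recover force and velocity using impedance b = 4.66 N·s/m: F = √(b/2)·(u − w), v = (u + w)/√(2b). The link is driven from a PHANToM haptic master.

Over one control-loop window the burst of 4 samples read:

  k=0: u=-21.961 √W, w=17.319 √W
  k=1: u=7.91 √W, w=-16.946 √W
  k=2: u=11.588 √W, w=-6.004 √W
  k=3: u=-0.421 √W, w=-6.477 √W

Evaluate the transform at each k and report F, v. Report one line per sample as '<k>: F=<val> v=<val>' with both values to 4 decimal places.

k=0: u−w=-39.2800, u+w=-4.6420; √(b/2)=1.5264, √(2b)=3.0529; F=1.5264×(-39.28)=-59.9583, v=-4.6420/3.0529=-1.5205
k=1: u−w=24.8560, u+w=-9.0360; √(b/2)=1.5264, √(2b)=3.0529; F=1.5264×24.856=37.9410, v=-9.0360/3.0529=-2.9598
k=2: u−w=17.5920, u+w=5.5840; √(b/2)=1.5264, √(2b)=3.0529; F=1.5264×17.592=26.8530, v=5.5840/3.0529=1.8291
k=3: u−w=6.0560, u+w=-6.8980; √(b/2)=1.5264, √(2b)=3.0529; F=1.5264×6.056=9.2441, v=-6.8980/3.0529=-2.2595

0: F=-59.9583 v=-1.5205
1: F=37.9410 v=-2.9598
2: F=26.8530 v=1.8291
3: F=9.2441 v=-2.2595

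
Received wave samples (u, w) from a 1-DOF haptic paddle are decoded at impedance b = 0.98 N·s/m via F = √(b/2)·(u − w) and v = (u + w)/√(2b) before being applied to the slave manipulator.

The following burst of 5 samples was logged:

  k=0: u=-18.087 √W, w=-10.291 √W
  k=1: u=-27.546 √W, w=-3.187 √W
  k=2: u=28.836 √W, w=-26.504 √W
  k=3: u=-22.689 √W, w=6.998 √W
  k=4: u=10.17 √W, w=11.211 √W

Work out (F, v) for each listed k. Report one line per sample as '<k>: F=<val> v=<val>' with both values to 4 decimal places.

k=0: u−w=-7.7960, u+w=-28.3780; √(b/2)=0.7000, √(2b)=1.4000; F=0.7000×(-7.796)=-5.4572, v=-28.3780/1.4000=-20.2700
k=1: u−w=-24.3590, u+w=-30.7330; √(b/2)=0.7000, √(2b)=1.4000; F=0.7000×(-24.359)=-17.0513, v=-30.7330/1.4000=-21.9521
k=2: u−w=55.3400, u+w=2.3320; √(b/2)=0.7000, √(2b)=1.4000; F=0.7000×55.34=38.7380, v=2.3320/1.4000=1.6657
k=3: u−w=-29.6870, u+w=-15.6910; √(b/2)=0.7000, √(2b)=1.4000; F=0.7000×(-29.687)=-20.7809, v=-15.6910/1.4000=-11.2079
k=4: u−w=-1.0410, u+w=21.3810; √(b/2)=0.7000, √(2b)=1.4000; F=0.7000×(-1.041)=-0.7287, v=21.3810/1.4000=15.2721

0: F=-5.4572 v=-20.2700
1: F=-17.0513 v=-21.9521
2: F=38.7380 v=1.6657
3: F=-20.7809 v=-11.2079
4: F=-0.7287 v=15.2721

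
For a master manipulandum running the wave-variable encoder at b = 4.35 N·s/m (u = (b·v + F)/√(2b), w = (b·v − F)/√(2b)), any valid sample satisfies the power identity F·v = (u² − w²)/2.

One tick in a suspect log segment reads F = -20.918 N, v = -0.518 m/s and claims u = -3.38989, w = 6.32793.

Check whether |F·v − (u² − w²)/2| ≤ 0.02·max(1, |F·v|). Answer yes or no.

F·v = (-20.918)×(-0.518) = 10.83552 W.
(u² − w²)/2 = (11.49135 − 40.04270)/2 = -14.27567 W.
|Δ| = 25.11120;  2% of max(1, |F·v|) = 0.21671.

no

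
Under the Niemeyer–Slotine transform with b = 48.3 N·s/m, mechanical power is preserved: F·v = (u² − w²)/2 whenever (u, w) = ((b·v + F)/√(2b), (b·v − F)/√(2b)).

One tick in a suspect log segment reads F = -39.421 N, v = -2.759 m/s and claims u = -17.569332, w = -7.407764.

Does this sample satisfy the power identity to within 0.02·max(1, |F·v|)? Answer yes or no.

F·v = (-39.421)×(-2.759) = 108.762539 W.
(u² − w²)/2 = (308.681427 − 54.874967)/2 = 126.903230 W.
|Δ| = 18.140691;  2% of max(1, |F·v|) = 2.175251.

no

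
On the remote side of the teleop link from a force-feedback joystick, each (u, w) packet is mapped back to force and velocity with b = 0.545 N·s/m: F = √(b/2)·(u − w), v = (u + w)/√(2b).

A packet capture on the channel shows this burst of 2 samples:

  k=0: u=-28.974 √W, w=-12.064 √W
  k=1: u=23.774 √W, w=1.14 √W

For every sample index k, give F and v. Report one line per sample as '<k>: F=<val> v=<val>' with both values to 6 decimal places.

k=0: u−w=-16.910000, u+w=-41.038000; √(b/2)=0.522015, √(2b)=1.044031; F=0.522015×(-16.91)=-8.827279, v=-41.038000/1.044031=-39.307275
k=1: u−w=22.634000, u+w=24.914000; √(b/2)=0.522015, √(2b)=1.044031; F=0.522015×22.634=11.815295, v=24.914000/1.044031=23.863284

0: F=-8.827279 v=-39.307275
1: F=11.815295 v=23.863284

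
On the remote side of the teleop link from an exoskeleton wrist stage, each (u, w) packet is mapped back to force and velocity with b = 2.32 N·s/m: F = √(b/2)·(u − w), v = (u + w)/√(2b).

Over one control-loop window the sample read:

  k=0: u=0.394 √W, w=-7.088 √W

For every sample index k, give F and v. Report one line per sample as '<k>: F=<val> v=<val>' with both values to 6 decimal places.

0: F=8.058361 v=-3.107611

k=0: u−w=7.482000, u+w=-6.694000; √(b/2)=1.077033, √(2b)=2.154066; F=1.077033×7.482=8.058361, v=-6.694000/2.154066=-3.107611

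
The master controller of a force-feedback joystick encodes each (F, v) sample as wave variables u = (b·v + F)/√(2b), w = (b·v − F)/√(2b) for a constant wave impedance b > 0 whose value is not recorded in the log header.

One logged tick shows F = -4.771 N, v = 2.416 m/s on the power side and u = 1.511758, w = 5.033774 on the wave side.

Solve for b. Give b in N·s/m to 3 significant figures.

b = 3.67 N·s/m

u + w = 6.545532;  u + w = √(2b)·v, so √(2b) = 6.545532/2.416 = 2.709243.
b = (√(2b))²/2 = 7.340000/2 = 3.670000.
(Check via u − w = 2F/√(2b): u − w = -3.522016, 2F/√(2b) = -3.522017.)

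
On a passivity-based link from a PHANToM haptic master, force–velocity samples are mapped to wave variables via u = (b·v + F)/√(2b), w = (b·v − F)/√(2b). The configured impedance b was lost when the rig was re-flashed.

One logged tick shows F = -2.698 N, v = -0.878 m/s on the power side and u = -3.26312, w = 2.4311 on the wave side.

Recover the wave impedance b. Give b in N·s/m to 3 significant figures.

u + w = -0.83202;  u + w = √(2b)·v, so √(2b) = -0.83202/(-0.878) = 0.94763.
b = (√(2b))²/2 = 0.89800/2 = 0.44900.
(Check via u − w = 2F/√(2b): u − w = -5.69422, 2F/√(2b) = -5.69420.)

b = 0.449 N·s/m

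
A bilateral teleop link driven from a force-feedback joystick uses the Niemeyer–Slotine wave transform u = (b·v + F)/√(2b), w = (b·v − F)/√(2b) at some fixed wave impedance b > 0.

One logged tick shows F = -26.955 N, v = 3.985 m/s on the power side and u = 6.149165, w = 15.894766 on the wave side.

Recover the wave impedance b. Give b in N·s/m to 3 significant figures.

b = 15.3 N·s/m

u + w = 22.043931;  u + w = √(2b)·v, so √(2b) = 22.043931/3.985 = 5.531727.
b = (√(2b))²/2 = 30.600001/2 = 15.300000.
(Check via u − w = 2F/√(2b): u − w = -9.745601, 2F/√(2b) = -9.745601.)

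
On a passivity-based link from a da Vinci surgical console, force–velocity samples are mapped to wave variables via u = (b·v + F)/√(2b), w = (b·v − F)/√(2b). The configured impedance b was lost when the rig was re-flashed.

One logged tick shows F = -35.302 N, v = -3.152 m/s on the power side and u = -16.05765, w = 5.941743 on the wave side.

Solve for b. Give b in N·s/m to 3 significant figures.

b = 5.15 N·s/m

u + w = -10.115907;  u + w = √(2b)·v, so √(2b) = -10.115907/(-3.152) = 3.209361.
b = (√(2b))²/2 = 10.300000/2 = 5.150000.
(Check via u − w = 2F/√(2b): u − w = -21.999393, 2F/√(2b) = -21.999392.)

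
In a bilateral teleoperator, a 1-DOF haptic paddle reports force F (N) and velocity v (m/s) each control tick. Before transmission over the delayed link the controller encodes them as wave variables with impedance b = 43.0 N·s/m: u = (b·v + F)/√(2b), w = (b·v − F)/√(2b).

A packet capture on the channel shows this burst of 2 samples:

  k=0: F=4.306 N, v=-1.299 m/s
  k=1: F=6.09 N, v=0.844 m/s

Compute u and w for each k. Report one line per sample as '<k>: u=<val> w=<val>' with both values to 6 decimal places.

k=0: b·v=43.0×(-1.299)=-55.857000; √(2b)=9.273618; u=(-55.857000+4.306)/9.273618=-5.558887, w=(-55.857000−4.306)/9.273618=-6.487543
k=1: b·v=43.0×0.844=36.292000; √(2b)=9.273618; u=(36.292000+6.09)/9.273618=4.570169, w=(36.292000−6.09)/9.273618=3.256765

0: u=-5.558887 w=-6.487543
1: u=4.570169 w=3.256765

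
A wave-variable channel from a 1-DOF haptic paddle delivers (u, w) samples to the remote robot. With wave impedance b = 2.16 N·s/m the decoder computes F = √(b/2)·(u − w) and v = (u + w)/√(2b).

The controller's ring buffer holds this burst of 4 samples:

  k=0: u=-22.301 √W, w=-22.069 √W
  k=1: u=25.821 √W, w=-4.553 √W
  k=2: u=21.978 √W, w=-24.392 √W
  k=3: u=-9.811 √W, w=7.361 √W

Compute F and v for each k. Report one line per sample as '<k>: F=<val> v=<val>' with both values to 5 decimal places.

k=0: u−w=-0.23200, u+w=-44.37000; √(b/2)=1.03923, √(2b)=2.07846; F=1.03923×(-0.232)=-0.24110, v=-44.37000/2.07846=-21.34753
k=1: u−w=30.37400, u+w=21.26800; √(b/2)=1.03923, √(2b)=2.07846; F=1.03923×30.374=31.56559, v=21.26800/2.07846=10.23257
k=2: u−w=46.37000, u+w=-2.41400; √(b/2)=1.03923, √(2b)=2.07846; F=1.03923×46.37=48.18912, v=-2.41400/2.07846=-1.16144
k=3: u−w=-17.17200, u+w=-2.45000; √(b/2)=1.03923, √(2b)=2.07846; F=1.03923×(-17.172)=-17.84567, v=-2.45000/2.07846=-1.17876

0: F=-0.24110 v=-21.34753
1: F=31.56559 v=10.23257
2: F=48.18912 v=-1.16144
3: F=-17.84567 v=-1.17876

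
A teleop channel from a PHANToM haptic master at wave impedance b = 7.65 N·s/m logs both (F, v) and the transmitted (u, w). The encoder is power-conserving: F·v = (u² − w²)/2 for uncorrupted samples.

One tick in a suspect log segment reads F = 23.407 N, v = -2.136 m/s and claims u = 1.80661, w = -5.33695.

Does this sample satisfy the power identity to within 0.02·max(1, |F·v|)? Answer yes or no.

no

F·v = 23.407×(-2.136) = -49.9974 W.
(u² − w²)/2 = (3.2638 − 28.4830)/2 = -12.6096 W.
|Δ| = 37.3878;  2% of max(1, |F·v|) = 0.9999.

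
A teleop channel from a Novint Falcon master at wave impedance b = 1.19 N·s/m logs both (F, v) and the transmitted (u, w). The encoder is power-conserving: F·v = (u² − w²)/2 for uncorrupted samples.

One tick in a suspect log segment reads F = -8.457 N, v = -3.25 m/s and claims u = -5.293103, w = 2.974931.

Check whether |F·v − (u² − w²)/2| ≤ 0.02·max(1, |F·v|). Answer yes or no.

F·v = (-8.457)×(-3.25) = 27.485250 W.
(u² − w²)/2 = (28.016939 − 8.850214)/2 = 9.583362 W.
|Δ| = 17.901888;  2% of max(1, |F·v|) = 0.549705.

no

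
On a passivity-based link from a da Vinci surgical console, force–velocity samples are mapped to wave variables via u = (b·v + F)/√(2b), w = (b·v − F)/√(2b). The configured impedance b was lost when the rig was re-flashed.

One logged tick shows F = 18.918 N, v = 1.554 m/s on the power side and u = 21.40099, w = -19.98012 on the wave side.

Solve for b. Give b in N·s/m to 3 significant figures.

b = 0.418 N·s/m

u + w = 1.4209;  u + w = √(2b)·v, so √(2b) = 1.4209/1.554 = 0.9143.
b = (√(2b))²/2 = 0.8360/2 = 0.4180.
(Check via u − w = 2F/√(2b): u − w = 41.3811, 2F/√(2b) = 41.3811.)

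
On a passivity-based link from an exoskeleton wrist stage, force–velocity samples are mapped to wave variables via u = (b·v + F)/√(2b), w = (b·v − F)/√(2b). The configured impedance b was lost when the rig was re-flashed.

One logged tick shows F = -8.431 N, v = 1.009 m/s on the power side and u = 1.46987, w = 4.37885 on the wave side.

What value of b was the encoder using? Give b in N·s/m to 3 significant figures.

u + w = 5.84872;  u + w = √(2b)·v, so √(2b) = 5.84872/1.009 = 5.79655.
b = (√(2b))²/2 = 33.60000/2 = 16.80000.
(Check via u − w = 2F/√(2b): u − w = -2.90898, 2F/√(2b) = -2.90897.)

b = 16.8 N·s/m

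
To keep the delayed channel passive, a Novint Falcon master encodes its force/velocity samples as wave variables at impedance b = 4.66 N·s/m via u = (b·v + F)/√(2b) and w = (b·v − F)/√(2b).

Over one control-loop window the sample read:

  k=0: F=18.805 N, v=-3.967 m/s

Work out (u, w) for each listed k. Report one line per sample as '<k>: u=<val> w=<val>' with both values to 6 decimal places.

0: u=0.104420 w=-12.215145

k=0: b·v=4.66×(-3.967)=-18.486220; √(2b)=3.052868; u=(-18.486220+18.805)/3.052868=0.104420, w=(-18.486220−18.805)/3.052868=-12.215145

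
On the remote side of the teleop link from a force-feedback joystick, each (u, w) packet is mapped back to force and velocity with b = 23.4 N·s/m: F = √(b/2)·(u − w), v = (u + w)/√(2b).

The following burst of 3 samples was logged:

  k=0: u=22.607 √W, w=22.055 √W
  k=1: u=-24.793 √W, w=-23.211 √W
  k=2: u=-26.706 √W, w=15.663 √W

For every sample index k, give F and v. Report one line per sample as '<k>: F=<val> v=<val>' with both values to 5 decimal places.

0: F=1.88813 v=6.52853
1: F=-5.41127 v=-7.01705
2: F=-144.92428 v=-1.61423

k=0: u−w=0.55200, u+w=44.66200; √(b/2)=3.42053, √(2b)=6.84105; F=3.42053×0.552=1.88813, v=44.66200/6.84105=6.52853
k=1: u−w=-1.58200, u+w=-48.00400; √(b/2)=3.42053, √(2b)=6.84105; F=3.42053×(-1.582)=-5.41127, v=-48.00400/6.84105=-7.01705
k=2: u−w=-42.36900, u+w=-11.04300; √(b/2)=3.42053, √(2b)=6.84105; F=3.42053×(-42.369)=-144.92428, v=-11.04300/6.84105=-1.61423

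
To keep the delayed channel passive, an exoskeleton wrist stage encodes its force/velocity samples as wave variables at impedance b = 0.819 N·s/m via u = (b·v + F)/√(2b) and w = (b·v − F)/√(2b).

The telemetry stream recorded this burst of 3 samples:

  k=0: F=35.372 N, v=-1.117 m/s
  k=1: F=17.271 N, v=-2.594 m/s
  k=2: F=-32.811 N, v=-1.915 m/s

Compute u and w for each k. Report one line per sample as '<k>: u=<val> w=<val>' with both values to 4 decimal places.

k=0: b·v=0.819×(-1.117)=-0.9148; √(2b)=1.2798; u=(-0.9148+35.372)/1.2798=26.9230, w=(-0.9148−35.372)/1.2798=-28.3525
k=1: b·v=0.819×(-2.594)=-2.1245; √(2b)=1.2798; u=(-2.1245+17.271)/1.2798=11.8347, w=(-2.1245−17.271)/1.2798=-15.1546
k=2: b·v=0.819×(-1.915)=-1.5684; √(2b)=1.2798; u=(-1.5684+(-32.811))/1.2798=-26.8622, w=(-1.5684−(-32.811))/1.2798=24.4113

0: u=26.9230 w=-28.3525
1: u=11.8347 w=-15.1546
2: u=-26.8622 w=24.4113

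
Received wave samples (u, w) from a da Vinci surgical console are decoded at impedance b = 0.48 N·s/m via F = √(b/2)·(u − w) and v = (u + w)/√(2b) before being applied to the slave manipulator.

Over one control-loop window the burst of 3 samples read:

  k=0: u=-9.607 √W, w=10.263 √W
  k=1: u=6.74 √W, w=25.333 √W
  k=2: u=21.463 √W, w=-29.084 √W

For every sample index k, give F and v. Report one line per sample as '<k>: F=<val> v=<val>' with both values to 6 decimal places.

0: F=-9.734272 v=0.669527
1: F=-9.108673 v=32.734369
2: F=24.762872 v=-7.778151

k=0: u−w=-19.870000, u+w=0.656000; √(b/2)=0.489898, √(2b)=0.979796; F=0.489898×(-19.87)=-9.734272, v=0.656000/0.979796=0.669527
k=1: u−w=-18.593000, u+w=32.073000; √(b/2)=0.489898, √(2b)=0.979796; F=0.489898×(-18.593)=-9.108673, v=32.073000/0.979796=32.734369
k=2: u−w=50.547000, u+w=-7.621000; √(b/2)=0.489898, √(2b)=0.979796; F=0.489898×50.547=24.762872, v=-7.621000/0.979796=-7.778151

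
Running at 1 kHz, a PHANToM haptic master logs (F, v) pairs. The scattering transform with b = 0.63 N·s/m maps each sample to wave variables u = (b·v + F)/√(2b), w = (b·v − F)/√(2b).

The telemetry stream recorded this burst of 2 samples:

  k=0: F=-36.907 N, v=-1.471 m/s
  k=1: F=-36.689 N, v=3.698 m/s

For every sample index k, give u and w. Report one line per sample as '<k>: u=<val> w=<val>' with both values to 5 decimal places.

0: u=-33.70497 w=32.05377
1: u=-30.60966 w=34.76066

k=0: b·v=0.63×(-1.471)=-0.92673; √(2b)=1.12250; u=(-0.92673+(-36.907))/1.12250=-33.70497, w=(-0.92673−(-36.907))/1.12250=32.05377
k=1: b·v=0.63×3.698=2.32974; √(2b)=1.12250; u=(2.32974+(-36.689))/1.12250=-30.60966, w=(2.32974−(-36.689))/1.12250=34.76066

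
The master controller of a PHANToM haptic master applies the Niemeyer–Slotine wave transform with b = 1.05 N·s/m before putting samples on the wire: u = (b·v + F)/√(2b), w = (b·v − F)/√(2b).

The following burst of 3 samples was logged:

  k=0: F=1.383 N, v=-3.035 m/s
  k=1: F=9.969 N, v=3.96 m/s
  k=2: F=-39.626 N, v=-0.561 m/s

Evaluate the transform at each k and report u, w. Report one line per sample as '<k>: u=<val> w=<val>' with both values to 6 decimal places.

k=0: b·v=1.05×(-3.035)=-3.186750; √(2b)=1.449138; u=(-3.186750+1.383)/1.449138=-1.244706, w=(-3.186750−1.383)/1.449138=-3.153427
k=1: b·v=1.05×3.96=4.158000; √(2b)=1.449138; u=(4.158000+9.969)/1.449138=9.748556, w=(4.158000−9.969)/1.449138=-4.009971
k=2: b·v=1.05×(-0.561)=-0.589050; √(2b)=1.449138; u=(-0.589050+(-39.626))/1.449138=-27.751021, w=(-0.589050−(-39.626))/1.449138=26.938055

0: u=-1.244706 w=-3.153427
1: u=9.748556 w=-4.009971
2: u=-27.751021 w=26.938055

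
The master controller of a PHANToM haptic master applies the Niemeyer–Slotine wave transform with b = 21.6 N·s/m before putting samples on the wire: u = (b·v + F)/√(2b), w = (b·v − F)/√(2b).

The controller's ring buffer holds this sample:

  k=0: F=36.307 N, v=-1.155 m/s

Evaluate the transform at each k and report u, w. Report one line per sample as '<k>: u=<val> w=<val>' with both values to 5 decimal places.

0: u=1.72822 w=-9.31965

k=0: b·v=21.6×(-1.155)=-24.94800; √(2b)=6.57267; u=(-24.94800+36.307)/6.57267=1.72822, w=(-24.94800−36.307)/6.57267=-9.31965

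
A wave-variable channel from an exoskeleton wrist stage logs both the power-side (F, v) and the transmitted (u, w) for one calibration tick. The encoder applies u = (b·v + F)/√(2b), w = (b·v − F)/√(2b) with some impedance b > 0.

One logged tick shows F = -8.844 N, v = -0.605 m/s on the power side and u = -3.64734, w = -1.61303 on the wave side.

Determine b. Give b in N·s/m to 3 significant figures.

u + w = -5.2604;  u + w = √(2b)·v, so √(2b) = -5.2604/(-0.605) = 8.6948.
b = (√(2b))²/2 = 75.6000/2 = 37.8000.
(Check via u − w = 2F/√(2b): u − w = -2.0343, 2F/√(2b) = -2.0343.)

b = 37.8 N·s/m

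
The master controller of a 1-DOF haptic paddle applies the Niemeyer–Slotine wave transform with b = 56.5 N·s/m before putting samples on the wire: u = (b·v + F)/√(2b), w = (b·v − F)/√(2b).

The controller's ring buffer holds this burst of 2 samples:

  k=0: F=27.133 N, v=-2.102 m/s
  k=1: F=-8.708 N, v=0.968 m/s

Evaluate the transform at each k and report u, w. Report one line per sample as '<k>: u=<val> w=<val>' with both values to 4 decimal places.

k=0: b·v=56.5×(-2.102)=-118.7630; √(2b)=10.6301; u=(-118.7630+27.133)/10.6301=-8.6198, w=(-118.7630−27.133)/10.6301=-13.7247
k=1: b·v=56.5×0.968=54.6920; √(2b)=10.6301; u=(54.6920+(-8.708))/10.6301=4.3258, w=(54.6920−(-8.708))/10.6301=5.9642

0: u=-8.6198 w=-13.7247
1: u=4.3258 w=5.9642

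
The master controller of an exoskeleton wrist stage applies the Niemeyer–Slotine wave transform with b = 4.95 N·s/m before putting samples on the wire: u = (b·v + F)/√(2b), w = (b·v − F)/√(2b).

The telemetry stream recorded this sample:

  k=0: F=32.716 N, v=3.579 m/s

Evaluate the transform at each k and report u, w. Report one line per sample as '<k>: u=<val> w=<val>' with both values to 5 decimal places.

0: u=16.02836 w=-4.76730

k=0: b·v=4.95×3.579=17.71605; √(2b)=3.14643; u=(17.71605+32.716)/3.14643=16.02836, w=(17.71605−32.716)/3.14643=-4.76730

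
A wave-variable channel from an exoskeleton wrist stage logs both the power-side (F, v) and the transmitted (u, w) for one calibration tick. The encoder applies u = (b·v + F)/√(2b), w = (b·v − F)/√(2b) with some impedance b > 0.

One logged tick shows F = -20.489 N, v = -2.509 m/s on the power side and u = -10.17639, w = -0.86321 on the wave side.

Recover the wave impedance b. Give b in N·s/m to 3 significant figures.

b = 9.68 N·s/m

u + w = -11.0396;  u + w = √(2b)·v, so √(2b) = -11.0396/(-2.509) = 4.4000.
b = (√(2b))²/2 = 19.3600/2 = 9.6800.
(Check via u − w = 2F/√(2b): u − w = -9.3132, 2F/√(2b) = -9.3132.)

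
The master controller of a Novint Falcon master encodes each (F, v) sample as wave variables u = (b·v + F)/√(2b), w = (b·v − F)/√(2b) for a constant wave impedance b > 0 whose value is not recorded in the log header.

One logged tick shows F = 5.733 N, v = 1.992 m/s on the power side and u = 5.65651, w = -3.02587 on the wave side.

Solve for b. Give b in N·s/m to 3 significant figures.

u + w = 2.63064;  u + w = √(2b)·v, so √(2b) = 2.63064/1.992 = 1.32060.
b = (√(2b))²/2 = 1.74399/2 = 0.87200.
(Check via u − w = 2F/√(2b): u − w = 8.68238, 2F/√(2b) = 8.68240.)

b = 0.872 N·s/m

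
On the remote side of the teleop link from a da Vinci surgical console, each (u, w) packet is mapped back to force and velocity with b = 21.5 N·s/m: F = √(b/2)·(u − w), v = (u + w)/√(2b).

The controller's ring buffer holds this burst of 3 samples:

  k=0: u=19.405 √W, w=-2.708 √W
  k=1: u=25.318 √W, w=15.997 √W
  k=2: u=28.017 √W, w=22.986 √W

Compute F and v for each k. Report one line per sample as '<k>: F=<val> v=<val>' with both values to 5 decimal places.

0: F=72.50232 v=2.54627
1: F=30.56094 v=6.30048
2: F=16.49524 v=7.77788

k=0: u−w=22.11300, u+w=16.69700; √(b/2)=3.27872, √(2b)=6.55744; F=3.27872×22.113=72.50232, v=16.69700/6.55744=2.54627
k=1: u−w=9.32100, u+w=41.31500; √(b/2)=3.27872, √(2b)=6.55744; F=3.27872×9.321=30.56094, v=41.31500/6.55744=6.30048
k=2: u−w=5.03100, u+w=51.00300; √(b/2)=3.27872, √(2b)=6.55744; F=3.27872×5.031=16.49524, v=51.00300/6.55744=7.77788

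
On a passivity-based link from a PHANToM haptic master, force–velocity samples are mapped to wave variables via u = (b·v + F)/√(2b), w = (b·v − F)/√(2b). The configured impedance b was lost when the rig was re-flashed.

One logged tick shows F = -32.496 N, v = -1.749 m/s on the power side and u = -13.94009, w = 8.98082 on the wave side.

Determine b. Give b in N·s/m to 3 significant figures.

u + w = -4.95927;  u + w = √(2b)·v, so √(2b) = -4.95927/(-1.749) = 2.83549.
b = (√(2b))²/2 = 8.04000/2 = 4.02000.
(Check via u − w = 2F/√(2b): u − w = -22.92091, 2F/√(2b) = -22.92092.)

b = 4.02 N·s/m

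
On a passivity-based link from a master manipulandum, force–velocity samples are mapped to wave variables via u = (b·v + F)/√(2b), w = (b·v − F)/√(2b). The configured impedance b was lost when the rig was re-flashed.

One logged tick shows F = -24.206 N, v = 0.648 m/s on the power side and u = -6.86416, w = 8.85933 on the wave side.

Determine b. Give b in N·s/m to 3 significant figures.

b = 4.74 N·s/m

u + w = 1.99517;  u + w = √(2b)·v, so √(2b) = 1.99517/0.648 = 3.07897.
b = (√(2b))²/2 = 9.48003/2 = 4.74002.
(Check via u − w = 2F/√(2b): u − w = -15.72349, 2F/√(2b) = -15.72346.)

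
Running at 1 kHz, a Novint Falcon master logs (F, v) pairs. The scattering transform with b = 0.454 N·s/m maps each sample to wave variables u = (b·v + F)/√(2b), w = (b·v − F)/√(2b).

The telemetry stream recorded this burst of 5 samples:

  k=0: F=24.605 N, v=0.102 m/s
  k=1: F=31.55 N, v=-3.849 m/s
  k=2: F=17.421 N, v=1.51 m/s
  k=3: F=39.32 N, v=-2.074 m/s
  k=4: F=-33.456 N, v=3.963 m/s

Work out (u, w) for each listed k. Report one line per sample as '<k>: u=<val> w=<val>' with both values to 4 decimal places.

k=0: b·v=0.454×0.102=0.0463; √(2b)=0.9529; u=(0.0463+24.605)/0.9529=25.8700, w=(0.0463−24.605)/0.9529=-25.7728
k=1: b·v=0.454×(-3.849)=-1.7474; √(2b)=0.9529; u=(-1.7474+31.55)/0.9529=31.2760, w=(-1.7474−31.55)/0.9529=-34.9436
k=2: b·v=0.454×1.51=0.6855; √(2b)=0.9529; u=(0.6855+17.421)/0.9529=19.0017, w=(0.6855−17.421)/0.9529=-17.5628
k=3: b·v=0.454×(-2.074)=-0.9416; √(2b)=0.9529; u=(-0.9416+39.32)/0.9529=40.2758, w=(-0.9416−39.32)/0.9529=-42.2521
k=4: b·v=0.454×3.963=1.7992; √(2b)=0.9529; u=(1.7992+(-33.456))/0.9529=-33.2219, w=(1.7992−(-33.456))/0.9529=36.9982

0: u=25.8700 w=-25.7728
1: u=31.2760 w=-34.9436
2: u=19.0017 w=-17.5628
3: u=40.2758 w=-42.2521
4: u=-33.2219 w=36.9982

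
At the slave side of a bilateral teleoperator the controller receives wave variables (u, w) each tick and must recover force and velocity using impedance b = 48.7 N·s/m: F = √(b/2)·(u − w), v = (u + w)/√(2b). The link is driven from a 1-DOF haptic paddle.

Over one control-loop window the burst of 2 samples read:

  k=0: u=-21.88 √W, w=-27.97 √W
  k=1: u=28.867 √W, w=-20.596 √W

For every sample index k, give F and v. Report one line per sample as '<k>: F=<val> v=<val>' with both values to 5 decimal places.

k=0: u−w=6.09000, u+w=-49.85000; √(b/2)=4.93457, √(2b)=9.86914; F=4.93457×6.09=30.05154, v=-49.85000/9.86914=-5.05110
k=1: u−w=49.46300, u+w=8.27100; √(b/2)=4.93457, √(2b)=9.86914; F=4.93457×49.463=244.07873, v=8.27100/9.86914=0.83807

0: F=30.05154 v=-5.05110
1: F=244.07873 v=0.83807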